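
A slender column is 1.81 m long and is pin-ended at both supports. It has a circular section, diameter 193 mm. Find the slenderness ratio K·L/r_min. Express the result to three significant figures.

λ ≈ 37.5

For a solid circle r = d/4 = 193/4 = 48.25 mm
L_e = K·L = 1 × 1.81 m = 1.810 m = 1810.0 mm
λ = L_e / r_min = 1810.0 / 48.25 = 37.5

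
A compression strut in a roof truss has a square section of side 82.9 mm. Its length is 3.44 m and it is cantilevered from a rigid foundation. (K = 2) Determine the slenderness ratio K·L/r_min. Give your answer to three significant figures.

I = a⁴/12 = 82.9⁴/12 = 3.936×10^6 mm⁴
A = 6.872×10^3 mm²;  r_min = √(I/A) = √(3.936×10^6/6.872×10^3) = 23.93 mm
L_e = K·L = 2 × 3.44 m = 6.880 m = 6880.0 mm
λ = L_e / r_min = 6880.0 / 23.93 = 287

λ ≈ 287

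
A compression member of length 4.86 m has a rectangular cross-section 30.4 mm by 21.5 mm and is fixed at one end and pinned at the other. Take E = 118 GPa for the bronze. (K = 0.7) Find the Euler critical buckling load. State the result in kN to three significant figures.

P_cr ≈ 2.53 kN

Buckling occurs about the weak axis: I_min = h·b³/12 with b = 21.5 mm (the shorter side).
I_min = 30.4×21.5³/12 = 2.518×10^4 mm⁴
I = 2.518×10^4 mm⁴ = 2.518×10^-8 m⁴
Effective length L_e = K·L = 0.7 × 4.86 = 3.402 m
P_cr = π²EI / L_e² = π² × 118×10⁹ × 2.518×10^-8 / 3.402² = 2.533×10^3 N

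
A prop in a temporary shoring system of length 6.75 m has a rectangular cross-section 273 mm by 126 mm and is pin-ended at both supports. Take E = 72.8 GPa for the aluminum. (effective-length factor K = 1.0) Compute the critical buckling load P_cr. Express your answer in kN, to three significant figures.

P_cr ≈ 718 kN

Buckling occurs about the weak axis: I_min = h·b³/12 with b = 126 mm (the shorter side).
I_min = 273×126³/12 = 4.551×10^7 mm⁴
I = 4.551×10^7 mm⁴ = 4.551×10^-5 m⁴
Effective length L_e = K·L = 1 × 6.75 = 6.750 m
P_cr = π²EI / L_e² = π² × 72.8×10⁹ × 4.551×10^-5 / 6.750² = 7.177×10^5 N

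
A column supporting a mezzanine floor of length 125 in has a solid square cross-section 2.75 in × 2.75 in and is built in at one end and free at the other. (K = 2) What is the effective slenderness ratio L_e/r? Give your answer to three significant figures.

For a square r = a/√12 = 2.75/√12 = 0.7939 in
L_e = K·L = 2 × 125 = 250.0 in
λ = L_e / r_min = 250.00 / 0.7939 = 315

λ ≈ 315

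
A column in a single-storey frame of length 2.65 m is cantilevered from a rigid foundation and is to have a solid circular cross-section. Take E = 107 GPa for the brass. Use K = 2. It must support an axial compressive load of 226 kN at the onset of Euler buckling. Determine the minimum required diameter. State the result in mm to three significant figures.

d ≈ 105 mm

L_e = K·L = 2 × 2.65 = 5.300 m
Required I = P_cr·L_e²/(π²E) = 2.260×10^5 × 5.300² / (π² × 1.07×10^11) = 6.011×10^-6 m⁴
I_req = 6.011×10^6 mm⁴
Solid circle: I = πd⁴/64  ⇒  d = (64I/π)^(1/4) = (64×6.011×10^6/π)^(1/4) = 105 mm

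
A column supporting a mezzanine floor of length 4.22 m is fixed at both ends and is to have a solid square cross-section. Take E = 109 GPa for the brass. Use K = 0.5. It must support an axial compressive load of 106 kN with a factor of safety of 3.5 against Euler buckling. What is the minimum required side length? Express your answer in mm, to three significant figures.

a ≈ 65.5 mm

Required P_cr = n·P = 3.5 × 106 = 371.0 kN
L_e = K·L = 0.5 × 4.22 = 2.110 m
Required I = P_cr·L_e²/(π²E) = 3.710×10^5 × 2.110² / (π² × 1.09×10^11) = 1.535×10^-6 m⁴
I_req = 1.535×10^6 mm⁴
Solid square: I = a⁴/12  ⇒  a = (12I)^(1/4) = (12×1.535×10^6)^(1/4) = 65.5 mm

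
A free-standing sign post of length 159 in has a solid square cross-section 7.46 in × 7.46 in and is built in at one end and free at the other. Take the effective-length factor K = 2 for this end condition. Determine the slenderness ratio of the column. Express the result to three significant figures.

λ ≈ 148

For a square r = a/√12 = 7.46/√12 = 2.154 in
L_e = K·L = 2 × 159 = 318.0 in
λ = L_e / r_min = 318.00 / 2.154 = 148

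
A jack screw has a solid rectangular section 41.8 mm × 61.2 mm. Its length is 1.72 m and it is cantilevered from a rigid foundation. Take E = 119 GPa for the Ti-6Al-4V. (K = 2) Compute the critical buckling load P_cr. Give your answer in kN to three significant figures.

P_cr ≈ 37.0 kN

Buckling occurs about the weak axis: I_min = h·b³/12 with b = 41.8 mm (the shorter side).
I_min = 61.2×41.8³/12 = 3.725×10^5 mm⁴
I = 3.725×10^5 mm⁴ = 3.725×10^-7 m⁴
Effective length L_e = K·L = 2 × 1.72 = 3.440 m
P_cr = π²EI / L_e² = π² × 119×10⁹ × 3.725×10^-7 / 3.440² = 3.697×10^4 N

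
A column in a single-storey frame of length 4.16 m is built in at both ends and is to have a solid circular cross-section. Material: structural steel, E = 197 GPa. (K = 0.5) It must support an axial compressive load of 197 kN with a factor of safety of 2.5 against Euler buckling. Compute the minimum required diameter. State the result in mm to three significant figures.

Required P_cr = n·P = 2.5 × 197 = 492.5 kN
L_e = K·L = 0.5 × 4.16 = 2.080 m
Required I = P_cr·L_e²/(π²E) = 4.925×10^5 × 2.080² / (π² × 1.97×10^11) = 1.096×10^-6 m⁴
I_req = 1.096×10^6 mm⁴
Solid circle: I = πd⁴/64  ⇒  d = (64I/π)^(1/4) = (64×1.096×10^6/π)^(1/4) = 68.7 mm

d ≈ 68.7 mm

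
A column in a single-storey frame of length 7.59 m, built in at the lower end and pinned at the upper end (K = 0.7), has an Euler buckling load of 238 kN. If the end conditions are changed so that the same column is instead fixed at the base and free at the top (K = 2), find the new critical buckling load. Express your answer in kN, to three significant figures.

P_cr ≈ 29.2 kN

P_cr ∝ 1/K², so P_cr,new = P_cr,old × (K_old/K_new)² = 238 × (0.7/2)²
= 238 × 0.1225 = 29.2 kN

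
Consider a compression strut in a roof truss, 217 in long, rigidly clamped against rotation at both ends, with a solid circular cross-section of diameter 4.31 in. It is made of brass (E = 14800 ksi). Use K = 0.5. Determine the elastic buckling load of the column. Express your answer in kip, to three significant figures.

I = πd⁴/64 = π×4.31⁴/64 = 16.94 in⁴
Effective length L_e = K·L = 0.5 × 217 = 108.5 in
P_cr = π²EI / L_e² = π² × 14800×10³ × 16.94 / 108.5² = 2.102×10^5 lb

P_cr ≈ 210 kip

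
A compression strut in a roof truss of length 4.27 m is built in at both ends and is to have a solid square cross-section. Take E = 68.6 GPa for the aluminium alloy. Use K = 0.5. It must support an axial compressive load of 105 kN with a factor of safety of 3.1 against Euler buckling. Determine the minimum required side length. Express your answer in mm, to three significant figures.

a ≈ 71.6 mm

Required P_cr = n·P = 3.1 × 105 = 325.5 kN
L_e = K·L = 0.5 × 4.27 = 2.135 m
Required I = P_cr·L_e²/(π²E) = 3.255×10^5 × 2.135² / (π² × 6.86×10^10) = 2.191×10^-6 m⁴
I_req = 2.191×10^6 mm⁴
Solid square: I = a⁴/12  ⇒  a = (12I)^(1/4) = (12×2.191×10^6)^(1/4) = 71.6 mm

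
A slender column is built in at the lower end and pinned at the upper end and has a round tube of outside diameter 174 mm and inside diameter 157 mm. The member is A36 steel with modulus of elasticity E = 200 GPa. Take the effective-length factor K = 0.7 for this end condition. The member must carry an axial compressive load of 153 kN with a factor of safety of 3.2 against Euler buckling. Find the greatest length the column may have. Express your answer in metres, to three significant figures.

L_max ≈ 11.2 m

d_o = 174 mm, d_i = 157 mm
I = π(d_o⁴ − d_i⁴)/64 = π(174⁴ − 157.0⁴)/64 = 1.517×10^7 mm⁴
I = 1.517×10^-5 m⁴
Required critical load P_cr = n·P = 3.2 × 153 = 489.6 kN = 4.896×10^5 N
From P_cr = π²EI/(K·L)²:  L = (1/K)·√(π²EI/P_cr) = (1/0.7)·√(π²×2.00×10^11×1.517×10^-5/4.896×10^5)
L = 11.2 m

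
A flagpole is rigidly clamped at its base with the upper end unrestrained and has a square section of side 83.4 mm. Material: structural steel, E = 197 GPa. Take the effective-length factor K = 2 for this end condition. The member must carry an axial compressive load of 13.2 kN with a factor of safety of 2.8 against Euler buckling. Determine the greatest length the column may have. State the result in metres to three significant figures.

L_max ≈ 7.28 m

I = a⁴/12 = 83.4⁴/12 = 4.032×10^6 mm⁴
I = 4.032×10^-6 m⁴
Required critical load P_cr = n·P = 2.8 × 13.2 = 36.96 kN = 3.696×10^4 N
From P_cr = π²EI/(K·L)²:  L = (1/K)·√(π²EI/P_cr) = (1/2)·√(π²×1.97×10^11×4.032×10^-6/3.696×10^4)
L = 7.28 m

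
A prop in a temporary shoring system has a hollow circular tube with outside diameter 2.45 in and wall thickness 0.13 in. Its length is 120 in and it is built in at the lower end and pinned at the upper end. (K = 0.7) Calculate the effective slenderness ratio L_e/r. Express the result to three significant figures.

λ ≈ 102

Inner diameter d_i = 2.45 − 2×0.13 = 2.190 in
I = π(d_o⁴ − d_i⁴)/64 = π(2.45⁴ − 2.190⁴)/64 = 0.6395 in⁴
A = 0.9475 in²;  r_min = √(I/A) = √(0.6395/0.9475) = 0.8215 in
L_e = K·L = 0.7 × 120 = 84.00 in
λ = L_e / r_min = 84.000 / 0.8215 = 102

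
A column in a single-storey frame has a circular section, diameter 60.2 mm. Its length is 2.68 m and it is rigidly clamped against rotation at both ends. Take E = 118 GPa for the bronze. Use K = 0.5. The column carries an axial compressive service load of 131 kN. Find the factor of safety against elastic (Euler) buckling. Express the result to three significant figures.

n ≈ 3.19

I = πd⁴/64 = π×60.2⁴/64 = 6.447×10^5 mm⁴
I = 6.447×10^5 mm⁴ = 6.447×10^-7 m⁴
Effective length L_e = K·L = 0.5 × 2.68 = 1.340 m
P_cr = π²EI / L_e² = π² × 118×10⁹ × 6.447×10^-7 / 1.340² = 4.181×10^5 N
Factor of safety n = P_cr / P = 418.15 / 131 = 3.19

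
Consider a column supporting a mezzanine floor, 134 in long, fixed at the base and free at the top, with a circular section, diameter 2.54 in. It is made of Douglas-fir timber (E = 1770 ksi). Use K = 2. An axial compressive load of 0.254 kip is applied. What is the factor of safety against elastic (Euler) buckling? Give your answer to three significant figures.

n ≈ 1.96

I = πd⁴/64 = π×2.54⁴/64 = 2.043 in⁴
Effective length L_e = K·L = 2 × 134 = 268.0 in
P_cr = π²EI / L_e² = π² × 1770×10³ × 2.043 / 268.0² = 496.9 lb
Factor of safety n = P_cr / P = 0.49694 / 0.254 = 1.96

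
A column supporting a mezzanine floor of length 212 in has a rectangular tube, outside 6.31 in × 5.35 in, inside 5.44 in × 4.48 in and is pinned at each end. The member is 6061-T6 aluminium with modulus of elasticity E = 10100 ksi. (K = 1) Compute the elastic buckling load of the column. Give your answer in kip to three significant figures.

P_cr ≈ 88.2 kip

Weak-axis I_min = (h_o·b_o³ − h_i·b_i³)/12 with b_o = 5.35, b_i = 4.480 in (shorter outer/inner sides).
I_min = (6.31×5.35³ − 5.440×4.480³)/12 = 39.76 in⁴
Effective length L_e = K·L = 1 × 212 = 212.0 in
P_cr = π²EI / L_e² = π² × 10100×10³ × 39.76 / 212.0² = 8.818×10^4 lb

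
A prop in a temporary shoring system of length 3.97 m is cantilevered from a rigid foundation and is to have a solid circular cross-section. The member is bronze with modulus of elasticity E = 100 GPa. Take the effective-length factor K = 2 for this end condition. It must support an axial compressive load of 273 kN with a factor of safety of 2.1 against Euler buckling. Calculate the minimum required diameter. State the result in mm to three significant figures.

Required P_cr = n·P = 2.1 × 273 = 573.3 kN
L_e = K·L = 2 × 3.97 = 7.940 m
Required I = P_cr·L_e²/(π²E) = 5.733×10^5 × 7.940² / (π² × 1.00×10^11) = 3.662×10^-5 m⁴
I_req = 3.662×10^7 mm⁴
Solid circle: I = πd⁴/64  ⇒  d = (64I/π)^(1/4) = (64×3.662×10^7/π)^(1/4) = 165 mm

d ≈ 165 mm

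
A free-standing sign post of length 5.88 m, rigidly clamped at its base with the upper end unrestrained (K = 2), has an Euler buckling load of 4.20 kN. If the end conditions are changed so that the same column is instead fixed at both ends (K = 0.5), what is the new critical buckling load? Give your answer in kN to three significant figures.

P_cr ≈ 67.2 kN

P_cr ∝ 1/K², so P_cr,new = P_cr,old × (K_old/K_new)² = 4.20 × (2/0.5)²
= 4.20 × 16.00 = 67.2 kN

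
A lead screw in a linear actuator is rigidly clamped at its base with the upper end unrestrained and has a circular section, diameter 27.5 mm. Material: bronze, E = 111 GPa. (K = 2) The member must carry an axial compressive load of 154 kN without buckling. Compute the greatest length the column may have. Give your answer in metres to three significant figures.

L_max ≈ 0.223 m

I = πd⁴/64 = π×27.5⁴/64 = 2.807×10^4 mm⁴
I = 2.807×10^-8 m⁴
At the buckling limit P_cr = P = 1.540×10^5 N
From P_cr = π²EI/(K·L)²:  L = (1/K)·√(π²EI/P_cr) = (1/2)·√(π²×1.11×10^11×2.807×10^-8/1.540×10^5)
L = 0.223 m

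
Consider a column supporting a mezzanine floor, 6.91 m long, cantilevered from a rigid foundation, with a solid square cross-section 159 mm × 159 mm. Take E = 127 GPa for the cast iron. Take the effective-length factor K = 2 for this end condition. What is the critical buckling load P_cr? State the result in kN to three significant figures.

P_cr ≈ 350 kN

I = a⁴/12 = 159⁴/12 = 5.326×10^7 mm⁴
I = 5.326×10^7 mm⁴ = 5.326×10^-5 m⁴
Effective length L_e = K·L = 2 × 6.91 = 13.82 m
P_cr = π²EI / L_e² = π² × 127×10⁹ × 5.326×10^-5 / 13.82² = 3.495×10^5 N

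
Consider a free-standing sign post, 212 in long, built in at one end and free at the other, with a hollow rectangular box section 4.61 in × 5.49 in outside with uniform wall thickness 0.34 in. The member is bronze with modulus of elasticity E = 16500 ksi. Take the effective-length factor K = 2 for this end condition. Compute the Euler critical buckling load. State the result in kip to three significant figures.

Inner dimensions: h_i = 5.49 − 2×0.34 = 4.810 in, b_i = 4.61 − 2×0.34 = 3.930 in
Weak-axis I_min = (h_o·b_o³ − h_i·b_i³)/12 with b_o = 4.61, b_i = 3.930 in (shorter outer/inner sides).
I_min = (5.49×4.61³ − 4.810×3.930³)/12 = 20.49 in⁴
Effective length L_e = K·L = 2 × 212 = 424.0 in
P_cr = π²EI / L_e² = π² × 16500×10³ × 20.49 / 424.0² = 1.856×10^4 lb

P_cr ≈ 18.6 kip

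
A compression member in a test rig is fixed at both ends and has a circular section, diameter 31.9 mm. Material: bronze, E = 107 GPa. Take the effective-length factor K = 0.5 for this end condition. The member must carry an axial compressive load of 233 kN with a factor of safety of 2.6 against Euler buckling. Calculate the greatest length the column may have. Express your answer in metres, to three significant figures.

I = πd⁴/64 = π×31.9⁴/64 = 5.083×10^4 mm⁴
I = 5.083×10^-8 m⁴
Required critical load P_cr = n·P = 2.6 × 233 = 605.8 kN = 6.058×10^5 N
From P_cr = π²EI/(K·L)²:  L = (1/K)·√(π²EI/P_cr) = (1/0.5)·√(π²×1.07×10^11×5.083×10^-8/6.058×10^5)
L = 0.595 m

L_max ≈ 0.595 m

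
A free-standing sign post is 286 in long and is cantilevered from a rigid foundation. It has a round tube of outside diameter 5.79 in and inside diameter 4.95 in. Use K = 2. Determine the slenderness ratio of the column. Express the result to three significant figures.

λ ≈ 300

d_o = 5.79 in, d_i = 4.95 in
I = π(d_o⁴ − d_i⁴)/64 = π(5.79⁴ − 4.950⁴)/64 = 25.70 in⁴
A = 7.086 in²;  r_min = √(I/A) = √(25.70/7.086) = 1.904 in
L_e = K·L = 2 × 286 = 572.0 in
λ = L_e / r_min = 572.00 / 1.904 = 300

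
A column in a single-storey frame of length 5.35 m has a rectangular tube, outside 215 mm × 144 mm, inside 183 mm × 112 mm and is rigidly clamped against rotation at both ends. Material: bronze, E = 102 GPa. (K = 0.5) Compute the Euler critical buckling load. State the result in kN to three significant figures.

Weak-axis I_min = (h_o·b_o³ − h_i·b_i³)/12 with b_o = 144, b_i = 112.0 mm (shorter outer/inner sides).
I_min = (215×144³ − 183.0×112.0³)/12 = 3.207×10^7 mm⁴
I = 3.207×10^7 mm⁴ = 3.207×10^-5 m⁴
Effective length L_e = K·L = 0.5 × 5.35 = 2.675 m
P_cr = π²EI / L_e² = π² × 102×10⁹ × 3.207×10^-5 / 2.675² = 4.512×10^6 N

P_cr ≈ 4510 kN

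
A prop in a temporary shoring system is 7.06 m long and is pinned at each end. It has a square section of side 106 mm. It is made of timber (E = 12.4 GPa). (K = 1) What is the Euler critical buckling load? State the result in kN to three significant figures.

P_cr ≈ 25.8 kN

I = a⁴/12 = 106⁴/12 = 1.052×10^7 mm⁴
I = 1.052×10^7 mm⁴ = 1.052×10^-5 m⁴
Effective length L_e = K·L = 1 × 7.06 = 7.060 m
P_cr = π²EI / L_e² = π² × 12.4×10⁹ × 1.052×10^-5 / 7.060² = 2.583×10^4 N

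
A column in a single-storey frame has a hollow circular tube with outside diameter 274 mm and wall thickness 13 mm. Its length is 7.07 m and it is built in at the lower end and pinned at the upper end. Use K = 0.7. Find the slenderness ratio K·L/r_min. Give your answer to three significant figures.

λ ≈ 53.6

Inner diameter d_i = 274 − 2×13 = 248.0 mm
I = π(d_o⁴ − d_i⁴)/64 = π(274⁴ − 248.0⁴)/64 = 9.099×10^7 mm⁴
A = 1.066×10^4 mm²;  r_min = √(I/A) = √(9.099×10^7/1.066×10^4) = 92.39 mm
L_e = K·L = 0.7 × 7.07 m = 4.949 m = 4949.0 mm
λ = L_e / r_min = 4949.0 / 92.39 = 53.6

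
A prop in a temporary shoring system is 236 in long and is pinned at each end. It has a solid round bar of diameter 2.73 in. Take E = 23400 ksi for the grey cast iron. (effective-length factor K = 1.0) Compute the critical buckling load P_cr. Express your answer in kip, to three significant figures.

I = πd⁴/64 = π×2.73⁴/64 = 2.727 in⁴
Effective length L_e = K·L = 1 × 236 = 236.0 in
P_cr = π²EI / L_e² = π² × 23400×10³ × 2.727 / 236.0² = 1.131×10^4 lb

P_cr ≈ 11.3 kip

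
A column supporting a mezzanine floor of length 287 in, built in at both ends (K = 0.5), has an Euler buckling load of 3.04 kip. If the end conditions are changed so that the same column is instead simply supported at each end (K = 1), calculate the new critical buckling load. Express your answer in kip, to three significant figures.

P_cr ≈ 0.760 kip

P_cr ∝ 1/K², so P_cr,new = P_cr,old × (K_old/K_new)² = 3.04 × (0.5/1)²
= 3.04 × 0.2500 = 0.760 kip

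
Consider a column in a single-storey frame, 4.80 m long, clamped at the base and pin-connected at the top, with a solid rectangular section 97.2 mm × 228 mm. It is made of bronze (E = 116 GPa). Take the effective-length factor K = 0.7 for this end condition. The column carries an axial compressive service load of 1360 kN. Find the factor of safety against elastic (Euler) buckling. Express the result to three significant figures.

n ≈ 1.30

Buckling occurs about the weak axis: I_min = h·b³/12 with b = 97.2 mm (the shorter side).
I_min = 228×97.2³/12 = 1.745×10^7 mm⁴
I = 1.745×10^7 mm⁴ = 1.745×10^-5 m⁴
Effective length L_e = K·L = 0.7 × 4.80 = 3.360 m
P_cr = π²EI / L_e² = π² × 116×10⁹ × 1.745×10^-5 / 3.360² = 1.769×10^6 N
Factor of safety n = P_cr / P = 1769.4 / 1360 = 1.30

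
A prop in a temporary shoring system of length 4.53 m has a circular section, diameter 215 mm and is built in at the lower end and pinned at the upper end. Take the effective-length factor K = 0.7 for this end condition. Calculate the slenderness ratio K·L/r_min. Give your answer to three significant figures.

For a solid circle r = d/4 = 215/4 = 53.75 mm
L_e = K·L = 0.7 × 4.53 m = 3.171 m = 3171.0 mm
λ = L_e / r_min = 3171.0 / 53.75 = 59.0

λ ≈ 59.0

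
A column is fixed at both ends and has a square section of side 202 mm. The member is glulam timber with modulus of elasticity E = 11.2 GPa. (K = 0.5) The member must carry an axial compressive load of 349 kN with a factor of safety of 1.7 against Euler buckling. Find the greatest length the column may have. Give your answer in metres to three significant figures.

I = a⁴/12 = 202⁴/12 = 1.387×10^8 mm⁴
I = 1.387×10^-4 m⁴
Required critical load P_cr = n·P = 1.7 × 349 = 593.3 kN = 5.933×10^5 N
From P_cr = π²EI/(K·L)²:  L = (1/K)·√(π²EI/P_cr) = (1/0.5)·√(π²×1.12×10^10×1.387×10^-4/5.933×10^5)
L = 10.2 m

L_max ≈ 10.2 m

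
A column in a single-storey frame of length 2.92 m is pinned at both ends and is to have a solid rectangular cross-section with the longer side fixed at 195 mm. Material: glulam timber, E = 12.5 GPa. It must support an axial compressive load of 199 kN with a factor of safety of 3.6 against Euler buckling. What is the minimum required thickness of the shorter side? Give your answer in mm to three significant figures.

Required P_cr = n·P = 3.6 × 199 = 716.4 kN
L_e = K·L = 1 × 2.92 = 2.920 m
Required I = P_cr·L_e²/(π²E) = 7.164×10^5 × 2.920² / (π² × 1.25×10^10) = 4.951×10^-5 m⁴
I_req = 4.951×10^7 mm⁴
Rectangle, weak axis: I_min = h·b³/12 with h = 195 mm fixed  ⇒  b = (12I/h)^(1/3) = 145 mm

b ≈ 145 mm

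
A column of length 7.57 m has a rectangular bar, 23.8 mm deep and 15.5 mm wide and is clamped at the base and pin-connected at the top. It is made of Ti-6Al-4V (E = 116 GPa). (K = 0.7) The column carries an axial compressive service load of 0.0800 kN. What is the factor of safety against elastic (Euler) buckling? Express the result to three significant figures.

n ≈ 3.76

Buckling occurs about the weak axis: I_min = h·b³/12 with b = 15.5 mm (the shorter side).
I_min = 23.8×15.5³/12 = 7.386×10^3 mm⁴
I = 7.386×10^3 mm⁴ = 7.386×10^-9 m⁴
Effective length L_e = K·L = 0.7 × 7.57 = 5.299 m
P_cr = π²EI / L_e² = π² × 116×10⁹ × 7.386×10^-9 / 5.299² = 301.1 N
Factor of safety n = P_cr / P = 0.30113 / 0.0800 = 3.76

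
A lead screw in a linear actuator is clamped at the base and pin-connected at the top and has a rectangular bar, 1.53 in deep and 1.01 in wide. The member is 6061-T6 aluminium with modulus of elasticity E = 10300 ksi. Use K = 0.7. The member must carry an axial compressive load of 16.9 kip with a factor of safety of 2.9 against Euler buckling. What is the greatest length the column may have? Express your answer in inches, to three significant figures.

Buckling occurs about the weak axis: I_min = h·b³/12 with b = 1.01 in (the shorter side).
I_min = 1.53×1.01³/12 = 0.1314 in⁴
Required critical load P_cr = n·P = 2.9 × 16.9 = 49.01 kip = 4.901×10^4 lb
From P_cr = π²EI/(K·L)²:  L = (1/K)·√(π²EI/P_cr) = (1/0.7)·√(π²×1.03×10^7×0.1314/4.901×10^4)
L = 23.6 in

L_max ≈ 23.6 in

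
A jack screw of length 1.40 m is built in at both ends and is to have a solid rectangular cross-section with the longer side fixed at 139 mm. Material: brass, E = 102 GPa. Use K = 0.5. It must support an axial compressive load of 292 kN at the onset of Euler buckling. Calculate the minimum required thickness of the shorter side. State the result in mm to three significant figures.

L_e = K·L = 0.5 × 1.40 = 0.7000 m
Required I = P_cr·L_e²/(π²E) = 2.920×10^5 × 0.7000² / (π² × 1.02×10^11) = 1.421×10^-7 m⁴
I_req = 1.421×10^5 mm⁴
Rectangle, weak axis: I_min = h·b³/12 with h = 139 mm fixed  ⇒  b = (12I/h)^(1/3) = 23.1 mm

b ≈ 23.1 mm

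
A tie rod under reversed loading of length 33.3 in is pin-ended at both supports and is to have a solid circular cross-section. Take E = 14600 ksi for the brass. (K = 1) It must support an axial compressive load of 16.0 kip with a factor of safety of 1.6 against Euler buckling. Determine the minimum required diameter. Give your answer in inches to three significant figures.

Required P_cr = n·P = 1.6 × 16.0 = 25.60 kip
L_e = K·L = 1 × 33.3 = 33.30 in
Required I = P_cr·L_e²/(π²E) = 2.560×10^4 × 33.30² / (π² × 1.46×10^7) = 0.1970 in⁴
Solid circle: I = πd⁴/64  ⇒  d = (64I/π)^(1/4) = (64×0.1970/π)^(1/4) = 1.42 in

d ≈ 1.42 in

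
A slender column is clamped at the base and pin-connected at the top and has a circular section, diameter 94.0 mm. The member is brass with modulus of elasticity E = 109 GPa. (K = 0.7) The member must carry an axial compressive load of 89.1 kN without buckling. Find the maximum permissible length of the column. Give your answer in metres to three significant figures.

I = πd⁴/64 = π×94.0⁴/64 = 3.832×10^6 mm⁴
I = 3.832×10^-6 m⁴
At the buckling limit P_cr = P = 8.910×10^4 N
From P_cr = π²EI/(K·L)²:  L = (1/K)·√(π²EI/P_cr) = (1/0.7)·√(π²×1.09×10^11×3.832×10^-6/8.910×10^4)
L = 9.72 m

L_max ≈ 9.72 m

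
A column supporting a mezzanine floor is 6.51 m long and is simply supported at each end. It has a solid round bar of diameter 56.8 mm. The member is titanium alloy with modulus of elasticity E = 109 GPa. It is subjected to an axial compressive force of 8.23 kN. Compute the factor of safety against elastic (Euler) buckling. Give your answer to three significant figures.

n ≈ 1.58

I = πd⁴/64 = π×56.8⁴/64 = 5.109×10^5 mm⁴
I = 5.109×10^5 mm⁴ = 5.109×10^-7 m⁴
Effective length L_e = K·L = 1 × 6.51 = 6.510 m
P_cr = π²EI / L_e² = π² × 109×10⁹ × 5.109×10^-7 / 6.510² = 1.297×10^4 N
Factor of safety n = P_cr / P = 12.970 / 8.23 = 1.58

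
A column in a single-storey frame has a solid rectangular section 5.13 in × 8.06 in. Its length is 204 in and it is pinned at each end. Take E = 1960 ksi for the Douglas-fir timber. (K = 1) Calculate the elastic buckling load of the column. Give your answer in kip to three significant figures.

P_cr ≈ 42.2 kip

Buckling occurs about the weak axis: I_min = h·b³/12 with b = 5.13 in (the shorter side).
I_min = 8.06×5.13³/12 = 90.68 in⁴
Effective length L_e = K·L = 1 × 204 = 204.0 in
P_cr = π²EI / L_e² = π² × 1960×10³ × 90.68 / 204.0² = 4.215×10^4 lb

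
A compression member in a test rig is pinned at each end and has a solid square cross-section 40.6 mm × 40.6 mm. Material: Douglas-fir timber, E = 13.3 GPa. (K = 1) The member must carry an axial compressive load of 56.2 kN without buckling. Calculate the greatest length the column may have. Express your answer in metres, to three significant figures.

L_max ≈ 0.727 m

I = a⁴/12 = 40.6⁴/12 = 2.264×10^5 mm⁴
I = 2.264×10^-7 m⁴
At the buckling limit P_cr = P = 5.620×10^4 N
From P_cr = π²EI/(K·L)²:  L = (1/K)·√(π²EI/P_cr) = (1/1)·√(π²×1.33×10^10×2.264×10^-7/5.620×10^4)
L = 0.727 m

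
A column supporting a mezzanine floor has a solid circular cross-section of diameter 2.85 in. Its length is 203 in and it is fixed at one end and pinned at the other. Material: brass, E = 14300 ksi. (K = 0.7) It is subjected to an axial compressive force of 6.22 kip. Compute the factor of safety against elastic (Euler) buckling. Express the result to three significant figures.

n ≈ 3.64

I = πd⁴/64 = π×2.85⁴/64 = 3.239 in⁴
Effective length L_e = K·L = 0.7 × 203 = 142.1 in
P_cr = π²EI / L_e² = π² × 14300×10³ × 3.239 / 142.1² = 2.264×10^4 lb
Factor of safety n = P_cr / P = 22.636 / 6.22 = 3.64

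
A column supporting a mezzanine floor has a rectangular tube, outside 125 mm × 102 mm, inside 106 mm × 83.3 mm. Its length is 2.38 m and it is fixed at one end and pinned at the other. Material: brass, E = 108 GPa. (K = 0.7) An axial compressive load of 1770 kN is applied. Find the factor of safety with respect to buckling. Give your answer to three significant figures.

Weak-axis I_min = (h_o·b_o³ − h_i·b_i³)/12 with b_o = 102, b_i = 83.30 mm (shorter outer/inner sides).
I_min = (125×102³ − 106.0×83.30³)/12 = 5.948×10^6 mm⁴
I = 5.948×10^6 mm⁴ = 5.948×10^-6 m⁴
Effective length L_e = K·L = 0.7 × 2.38 = 1.666 m
P_cr = π²EI / L_e² = π² × 108×10⁹ × 5.948×10^-6 / 1.666² = 2.284×10^6 N
Factor of safety n = P_cr / P = 2284.4 / 1770 = 1.29

n ≈ 1.29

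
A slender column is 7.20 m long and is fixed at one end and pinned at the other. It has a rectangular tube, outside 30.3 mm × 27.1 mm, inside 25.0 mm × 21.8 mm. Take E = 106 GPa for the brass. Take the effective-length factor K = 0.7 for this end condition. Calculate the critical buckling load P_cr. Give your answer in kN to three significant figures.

P_cr ≈ 1.18 kN

Weak-axis I_min = (h_o·b_o³ − h_i·b_i³)/12 with b_o = 27.1, b_i = 21.80 mm (shorter outer/inner sides).
I_min = (30.3×27.1³ − 25.00×21.80³)/12 = 2.867×10^4 mm⁴
I = 2.867×10^4 mm⁴ = 2.867×10^-8 m⁴
Effective length L_e = K·L = 0.7 × 7.20 = 5.040 m
P_cr = π²EI / L_e² = π² × 106×10⁹ × 2.867×10^-8 / 5.040² = 1.181×10^3 N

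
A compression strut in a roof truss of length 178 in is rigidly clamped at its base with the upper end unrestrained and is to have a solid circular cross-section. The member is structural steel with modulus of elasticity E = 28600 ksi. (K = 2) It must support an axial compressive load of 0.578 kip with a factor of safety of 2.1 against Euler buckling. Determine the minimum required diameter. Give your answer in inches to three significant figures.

d ≈ 1.83 in

Required P_cr = n·P = 2.1 × 0.578 = 1.214 kip
L_e = K·L = 2 × 178 = 356.0 in
Required I = P_cr·L_e²/(π²E) = 1.214×10^3 × 356.0² / (π² × 2.86×10^7) = 0.5450 in⁴
Solid circle: I = πd⁴/64  ⇒  d = (64I/π)^(1/4) = (64×0.5450/π)^(1/4) = 1.83 in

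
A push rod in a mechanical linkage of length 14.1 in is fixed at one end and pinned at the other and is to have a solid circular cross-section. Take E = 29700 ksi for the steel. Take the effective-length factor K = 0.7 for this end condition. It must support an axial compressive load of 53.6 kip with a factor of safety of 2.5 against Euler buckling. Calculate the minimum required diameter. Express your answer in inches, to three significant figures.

d ≈ 0.976 in

Required P_cr = n·P = 2.5 × 53.6 = 134.0 kip
L_e = K·L = 0.7 × 14.1 = 9.870 in
Required I = P_cr·L_e²/(π²E) = 1.340×10^5 × 9.870² / (π² × 2.97×10^7) = 4.453×10^-2 in⁴
Solid circle: I = πd⁴/64  ⇒  d = (64I/π)^(1/4) = (64×4.453×10^-2/π)^(1/4) = 0.976 in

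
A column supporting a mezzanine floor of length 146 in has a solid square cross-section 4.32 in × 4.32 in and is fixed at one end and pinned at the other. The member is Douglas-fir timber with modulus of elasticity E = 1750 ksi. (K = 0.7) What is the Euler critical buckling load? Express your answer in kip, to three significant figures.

I = a⁴/12 = 4.32⁴/12 = 29.02 in⁴
Effective length L_e = K·L = 0.7 × 146 = 102.2 in
P_cr = π²EI / L_e² = π² × 1750×10³ × 29.02 / 102.2² = 4.799×10^4 lb

P_cr ≈ 48.0 kip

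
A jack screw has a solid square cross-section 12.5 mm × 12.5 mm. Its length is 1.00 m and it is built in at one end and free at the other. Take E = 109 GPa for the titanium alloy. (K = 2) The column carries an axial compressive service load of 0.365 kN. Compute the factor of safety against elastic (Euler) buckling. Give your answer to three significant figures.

I = a⁴/12 = 12.5⁴/12 = 2.035×10^3 mm⁴
I = 2.035×10^3 mm⁴ = 2.035×10^-9 m⁴
Effective length L_e = K·L = 2 × 1.00 = 2.000 m
P_cr = π²EI / L_e² = π² × 109×10⁹ × 2.035×10^-9 / 2.000² = 547.2 N
Factor of safety n = P_cr / P = 0.54717 / 0.365 = 1.50

n ≈ 1.50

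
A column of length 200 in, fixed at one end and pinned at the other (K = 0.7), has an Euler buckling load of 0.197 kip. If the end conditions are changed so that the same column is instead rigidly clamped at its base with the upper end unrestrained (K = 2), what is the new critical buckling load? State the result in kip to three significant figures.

P_cr ∝ 1/K², so P_cr,new = P_cr,old × (K_old/K_new)² = 0.197 × (0.7/2)²
= 0.197 × 0.1225 = 0.0241 kip

P_cr ≈ 0.0241 kip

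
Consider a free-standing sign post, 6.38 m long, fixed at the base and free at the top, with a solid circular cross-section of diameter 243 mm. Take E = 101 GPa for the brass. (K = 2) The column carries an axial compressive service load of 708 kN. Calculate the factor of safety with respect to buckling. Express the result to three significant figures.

n ≈ 1.48

I = πd⁴/64 = π×243⁴/64 = 1.712×10^8 mm⁴
I = 1.712×10^8 mm⁴ = 1.712×10^-4 m⁴
Effective length L_e = K·L = 2 × 6.38 = 12.76 m
P_cr = π²EI / L_e² = π² × 101×10⁹ × 1.712×10^-4 / 12.76² = 1.048×10^6 N
Factor of safety n = P_cr / P = 1047.9 / 708 = 1.48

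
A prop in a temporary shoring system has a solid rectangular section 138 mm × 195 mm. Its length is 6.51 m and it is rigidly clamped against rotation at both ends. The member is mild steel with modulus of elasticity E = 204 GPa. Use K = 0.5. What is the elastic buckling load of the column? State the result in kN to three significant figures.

Buckling occurs about the weak axis: I_min = h·b³/12 with b = 138 mm (the shorter side).
I_min = 195×138³/12 = 4.271×10^7 mm⁴
I = 4.271×10^7 mm⁴ = 4.271×10^-5 m⁴
Effective length L_e = K·L = 0.5 × 6.51 = 3.255 m
P_cr = π²EI / L_e² = π² × 204×10⁹ × 4.271×10^-5 / 3.255² = 8.116×10^6 N

P_cr ≈ 8120 kN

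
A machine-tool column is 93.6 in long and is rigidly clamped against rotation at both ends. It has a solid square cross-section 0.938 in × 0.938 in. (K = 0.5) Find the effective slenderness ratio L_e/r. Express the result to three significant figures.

λ ≈ 173

I = a⁴/12 = 0.938⁴/12 = 6.451×10^-2 in⁴
A = 0.8798 in²;  r_min = √(I/A) = √(6.451×10^-2/0.8798) = 0.2708 in
L_e = K·L = 0.5 × 93.6 = 46.80 in
λ = L_e / r_min = 46.800 / 0.2708 = 173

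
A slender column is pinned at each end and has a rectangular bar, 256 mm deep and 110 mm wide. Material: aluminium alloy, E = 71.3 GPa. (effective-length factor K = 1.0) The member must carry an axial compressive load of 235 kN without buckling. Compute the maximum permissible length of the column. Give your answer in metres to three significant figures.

Buckling occurs about the weak axis: I_min = h·b³/12 with b = 110 mm (the shorter side).
I_min = 256×110³/12 = 2.839×10^7 mm⁴
I = 2.839×10^-5 m⁴
At the buckling limit P_cr = P = 2.350×10^5 N
From P_cr = π²EI/(K·L)²:  L = (1/K)·√(π²EI/P_cr) = (1/1)·√(π²×7.13×10^10×2.839×10^-5/2.350×10^5)
L = 9.22 m

L_max ≈ 9.22 m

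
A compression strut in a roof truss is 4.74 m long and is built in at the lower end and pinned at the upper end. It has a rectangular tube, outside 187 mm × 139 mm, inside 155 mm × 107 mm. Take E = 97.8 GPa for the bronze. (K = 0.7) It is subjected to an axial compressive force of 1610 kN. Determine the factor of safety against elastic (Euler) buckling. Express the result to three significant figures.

n ≈ 1.42

Weak-axis I_min = (h_o·b_o³ − h_i·b_i³)/12 with b_o = 139, b_i = 107.0 mm (shorter outer/inner sides).
I_min = (187×139³ − 155.0×107.0³)/12 = 2.603×10^7 mm⁴
I = 2.603×10^7 mm⁴ = 2.603×10^-5 m⁴
Effective length L_e = K·L = 0.7 × 4.74 = 3.318 m
P_cr = π²EI / L_e² = π² × 97.8×10⁹ × 2.603×10^-5 / 3.318² = 2.282×10^6 N
Factor of safety n = P_cr / P = 2282.0 / 1610 = 1.42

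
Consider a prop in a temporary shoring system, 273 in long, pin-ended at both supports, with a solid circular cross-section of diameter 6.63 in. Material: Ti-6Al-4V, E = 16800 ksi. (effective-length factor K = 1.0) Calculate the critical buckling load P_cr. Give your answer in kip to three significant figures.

P_cr ≈ 211 kip

I = πd⁴/64 = π×6.63⁴/64 = 94.85 in⁴
Effective length L_e = K·L = 1 × 273 = 273.0 in
P_cr = π²EI / L_e² = π² × 16800×10³ × 94.85 / 273.0² = 2.110×10^5 lb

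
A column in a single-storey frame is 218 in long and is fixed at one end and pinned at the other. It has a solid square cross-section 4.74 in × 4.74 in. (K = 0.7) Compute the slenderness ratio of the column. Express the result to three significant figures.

For a square r = a/√12 = 4.74/√12 = 1.368 in
L_e = K·L = 0.7 × 218 = 152.6 in
λ = L_e / r_min = 152.60 / 1.368 = 112

λ ≈ 112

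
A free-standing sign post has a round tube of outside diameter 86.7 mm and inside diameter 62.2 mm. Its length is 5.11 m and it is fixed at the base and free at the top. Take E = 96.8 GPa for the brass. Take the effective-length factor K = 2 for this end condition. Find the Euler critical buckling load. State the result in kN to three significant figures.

d_o = 86.7 mm, d_i = 62.2 mm
I = π(d_o⁴ − d_i⁴)/64 = π(86.7⁴ − 62.20⁴)/64 = 2.039×10^6 mm⁴
I = 2.039×10^6 mm⁴ = 2.039×10^-6 m⁴
Effective length L_e = K·L = 2 × 5.11 = 10.22 m
P_cr = π²EI / L_e² = π² × 96.8×10⁹ × 2.039×10^-6 / 10.22² = 1.865×10^4 N

P_cr ≈ 18.6 kN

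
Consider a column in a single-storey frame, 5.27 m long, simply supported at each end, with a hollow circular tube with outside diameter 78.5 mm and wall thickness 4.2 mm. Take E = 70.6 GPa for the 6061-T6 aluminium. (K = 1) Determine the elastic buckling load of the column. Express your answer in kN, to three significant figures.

P_cr ≈ 17.0 kN

Inner diameter d_i = 78.5 − 2×4.2 = 70.10 mm
I = π(d_o⁴ − d_i⁴)/64 = π(78.5⁴ − 70.10⁴)/64 = 6.787×10^5 mm⁴
I = 6.787×10^5 mm⁴ = 6.787×10^-7 m⁴
Effective length L_e = K·L = 1 × 5.27 = 5.270 m
P_cr = π²EI / L_e² = π² × 70.6×10⁹ × 6.787×10^-7 / 5.270² = 1.703×10^4 N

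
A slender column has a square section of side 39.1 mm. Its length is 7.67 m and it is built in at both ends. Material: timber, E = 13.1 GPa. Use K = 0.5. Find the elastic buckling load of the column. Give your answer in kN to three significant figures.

P_cr ≈ 1.71 kN

I = a⁴/12 = 39.1⁴/12 = 1.948×10^5 mm⁴
I = 1.948×10^5 mm⁴ = 1.948×10^-7 m⁴
Effective length L_e = K·L = 0.5 × 7.67 = 3.835 m
P_cr = π²EI / L_e² = π² × 13.1×10⁹ × 1.948×10^-7 / 3.835² = 1.712×10^3 N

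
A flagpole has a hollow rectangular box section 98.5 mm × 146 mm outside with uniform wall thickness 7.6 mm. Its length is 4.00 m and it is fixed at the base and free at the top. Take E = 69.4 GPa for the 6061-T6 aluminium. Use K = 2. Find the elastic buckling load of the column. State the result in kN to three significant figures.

P_cr ≈ 57.0 kN

Inner dimensions: h_i = 146 − 2×7.6 = 130.8 mm, b_i = 98.5 − 2×7.6 = 83.30 mm
Weak-axis I_min = (h_o·b_o³ − h_i·b_i³)/12 with b_o = 98.5, b_i = 83.30 mm (shorter outer/inner sides).
I_min = (146×98.5³ − 130.8×83.30³)/12 = 5.327×10^6 mm⁴
I = 5.327×10^6 mm⁴ = 5.327×10^-6 m⁴
Effective length L_e = K·L = 2 × 4.00 = 8.000 m
P_cr = π²EI / L_e² = π² × 69.4×10⁹ × 5.327×10^-6 / 8.000² = 5.701×10^4 N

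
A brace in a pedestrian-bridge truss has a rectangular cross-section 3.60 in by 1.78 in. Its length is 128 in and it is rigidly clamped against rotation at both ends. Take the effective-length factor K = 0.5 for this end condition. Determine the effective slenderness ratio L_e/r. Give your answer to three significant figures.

Buckling occurs about the weak axis: I_min = h·b³/12 with b = 1.78 in (the shorter side).
I_min = 3.60×1.78³/12 = 1.692 in⁴
A = 6.408 in²;  r_min = √(I/A) = √(1.692/6.408) = 0.5138 in
L_e = K·L = 0.5 × 128 = 64.00 in
λ = L_e / r_min = 64.000 / 0.5138 = 125

λ ≈ 125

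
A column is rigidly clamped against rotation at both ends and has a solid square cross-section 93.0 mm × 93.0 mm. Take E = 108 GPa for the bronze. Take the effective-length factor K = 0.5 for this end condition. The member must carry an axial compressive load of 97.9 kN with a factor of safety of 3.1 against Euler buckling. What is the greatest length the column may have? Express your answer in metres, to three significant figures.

I = a⁴/12 = 93.0⁴/12 = 6.234×10^6 mm⁴
I = 6.234×10^-6 m⁴
Required critical load P_cr = n·P = 3.1 × 97.9 = 303.5 kN = 3.035×10^5 N
From P_cr = π²EI/(K·L)²:  L = (1/K)·√(π²EI/P_cr) = (1/0.5)·√(π²×1.08×10^11×6.234×10^-6/3.035×10^5)
L = 9.36 m

L_max ≈ 9.36 m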